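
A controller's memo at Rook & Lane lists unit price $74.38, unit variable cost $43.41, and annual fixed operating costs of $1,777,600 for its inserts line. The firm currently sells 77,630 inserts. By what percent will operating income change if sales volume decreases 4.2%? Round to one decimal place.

-16.1%

At 77,630 units, contribution = 77,630 × $30.97 = $2,404,201.10.
Operating income = contribution − fixed costs = $2,404,201.10 − $1,777,600 = $626,601.10.
So DOL = total CM / EBIT = $2,404,201.10 / $626,601.10 = 3.8369.
Operating income changes by 3.8369 × -4.2% = -16.1%.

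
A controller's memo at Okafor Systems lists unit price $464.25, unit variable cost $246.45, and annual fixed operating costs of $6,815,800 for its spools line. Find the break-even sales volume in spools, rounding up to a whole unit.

31,294 spools

Each unit contributes $464.25 − $246.45 = $217.80.
Break-even Q = $6,815,800 / $217.80 = 31,293.85 → 31,294 spools.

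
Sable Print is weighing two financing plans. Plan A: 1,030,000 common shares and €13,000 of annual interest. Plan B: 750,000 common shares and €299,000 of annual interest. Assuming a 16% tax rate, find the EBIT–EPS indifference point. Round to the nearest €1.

Set EPS_A = EPS_B: (EBIT − €13,000)(1 − 0.16) ÷ 1,030,000 = (EBIT − €299,000)(1 − 0.16) ÷ 750,000.
Cancelling (1 − t) and cross-multiplying: 750,000·(EBIT − 13,000) = 1,030,000·(EBIT − 299,000).
Solving, EBIT = (299,000·1,030,000 − 13,000·750,000) / (1,030,000 − 750,000) = 298,220,000,000 / 280,000 = 1,065,071.43.

€1,065,071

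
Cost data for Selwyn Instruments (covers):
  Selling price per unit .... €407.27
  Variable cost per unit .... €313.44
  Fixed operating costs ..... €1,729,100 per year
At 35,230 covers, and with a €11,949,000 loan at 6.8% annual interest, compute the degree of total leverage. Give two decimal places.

At 35,230 units, contribution = 35,230 × €93.83 = €3,305,630.90.
EBIT = €3,305,630.90 − €1,729,100 = €1,576,530.90. Interest = €812,532.00.
DOL = €3,305,630.90 ÷ €1,576,530.90 = 2.0968; DFL = €1,576,530.90 ÷ €763,998.90 = 2.0635.
DCL = DOL × DFL = 2.0968 × 2.0635 = 4.3267.

4.33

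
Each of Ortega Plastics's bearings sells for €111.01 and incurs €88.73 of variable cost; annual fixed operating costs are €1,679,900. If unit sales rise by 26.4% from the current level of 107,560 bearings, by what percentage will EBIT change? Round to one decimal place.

+88.3%

At 107,560 units, contribution = 107,560 × €22.28 = €2,396,436.80.
Operating income = contribution − fixed costs = €2,396,436.80 − €1,679,900 = €716,536.80.
Degree of operating leverage = €2,396,436.80 / €716,536.80 = 3.3445.
Operating income changes by 3.3445 × +26.4% = +88.3%.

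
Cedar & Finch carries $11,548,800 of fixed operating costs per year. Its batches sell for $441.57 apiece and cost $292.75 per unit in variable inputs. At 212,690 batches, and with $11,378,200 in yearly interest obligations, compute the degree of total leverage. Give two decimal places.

Contribution at this volume is 212,690 × $148.82 = $31,652,525.80.
Operating income = contribution − fixed costs = $31,652,525.80 − $11,548,800 = $20,103,725.80. Interest = $11,378,200.00.
DOL = $31,652,525.80 ÷ $20,103,725.80 = 1.5745; DFL = $20,103,725.80 ÷ $8,725,525.80 = 2.3040.
DCL = DOL × DFL = 1.5745 × 2.3040 = 3.6276.

3.63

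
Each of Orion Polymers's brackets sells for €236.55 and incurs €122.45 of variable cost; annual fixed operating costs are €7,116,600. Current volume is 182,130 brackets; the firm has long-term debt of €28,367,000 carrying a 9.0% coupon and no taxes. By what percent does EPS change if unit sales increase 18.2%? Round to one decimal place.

At 182,130 units, contribution = 182,130 × €114.10 = €20,781,033.00.
EBIT = €20,781,033.00 − €7,116,600 = €13,664,433.00.
Interest = €2,553,030.00, so EBIT − I = €11,111,403.00.
Degree of combined leverage = contribution ÷ (EBIT − I) = €20,781,033.00 ÷ €11,111,403.00 = 1.8702.
EPS therefore changes by 1.8702 × (+18.2%) = +34.0%.

+34.0%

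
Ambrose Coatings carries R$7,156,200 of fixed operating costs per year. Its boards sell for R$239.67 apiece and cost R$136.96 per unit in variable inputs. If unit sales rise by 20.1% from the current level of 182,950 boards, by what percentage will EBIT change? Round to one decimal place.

+32.5%

Contribution at this volume is 182,950 × R$102.71 = R$18,790,794.50.
Subtracting fixed costs: EBIT = R$18,790,794.50 − R$7,156,200 = R$11,634,594.50.
Degree of operating leverage = R$18,790,794.50 / R$11,634,594.50 = 1.6151.
%ΔEBIT = DOL × %ΔSales = 1.6151 × +20.1% = +32.5%.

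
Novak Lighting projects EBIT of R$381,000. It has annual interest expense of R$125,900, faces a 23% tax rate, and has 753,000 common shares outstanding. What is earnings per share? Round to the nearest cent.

R$0.26

Pre-tax income = R$381,000 − R$125,900.00 = R$255,100.00.
Net income = R$255,100.00 × (1 − 0.23) = R$196,427.00.
EPS = R$196,427.00 ÷ 753,000 = R$0.26.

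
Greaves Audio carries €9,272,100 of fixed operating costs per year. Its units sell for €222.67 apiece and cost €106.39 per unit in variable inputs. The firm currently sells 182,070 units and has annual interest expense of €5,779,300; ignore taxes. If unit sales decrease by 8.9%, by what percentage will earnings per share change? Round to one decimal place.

Contribution at this volume is 182,070 × €116.28 = €21,171,099.60.
EBIT = €21,171,099.60 − €9,272,100 = €11,898,999.60.
After interest of €5,779,300.00, pre-tax earnings = €6,119,699.60.
DCL = total CM / (EBIT − I) = €21,171,099.60 / €6,119,699.60 = 3.4595.
%ΔEPS = DCL × %ΔSales = 3.4595 × -8.9% = -30.8%.

-30.8%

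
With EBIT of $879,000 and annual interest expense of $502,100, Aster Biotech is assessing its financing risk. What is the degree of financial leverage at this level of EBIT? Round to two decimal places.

Annual interest charges come to $502,100.00.
Degree of financial leverage = EBIT / (EBIT − interest) = $879,000 / $376,900.00 = 2.3322.

2.33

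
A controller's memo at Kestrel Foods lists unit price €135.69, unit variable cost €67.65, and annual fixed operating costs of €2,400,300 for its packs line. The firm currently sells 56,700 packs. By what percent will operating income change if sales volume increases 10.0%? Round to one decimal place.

Contribution at this volume is 56,700 × €68.04 = €3,857,868.00.
Subtracting fixed costs: EBIT = €3,857,868.00 − €2,400,300 = €1,457,568.00.
So DOL = total CM / EBIT = €3,857,868.00 / €1,457,568.00 = 2.6468.
So EBIT moves 2.6468 × (+10.0%) = +26.5%.

+26.5%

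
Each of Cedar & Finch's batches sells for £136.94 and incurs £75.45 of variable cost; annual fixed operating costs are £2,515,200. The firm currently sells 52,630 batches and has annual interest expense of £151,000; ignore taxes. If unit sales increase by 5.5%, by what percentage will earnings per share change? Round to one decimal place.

+31.2%

At 52,630 units, contribution = 52,630 × £61.49 = £3,236,218.70.
Operating income = contribution − fixed costs = £3,236,218.70 − £2,515,200 = £721,018.70.
After interest of £151,000.00, pre-tax earnings = £570,018.70.
DCL = total CM / (EBIT − I) = £3,236,218.70 / £570,018.70 = 5.6774.
%ΔEPS = DCL × %ΔSales = 5.6774 × +5.5% = +31.2%.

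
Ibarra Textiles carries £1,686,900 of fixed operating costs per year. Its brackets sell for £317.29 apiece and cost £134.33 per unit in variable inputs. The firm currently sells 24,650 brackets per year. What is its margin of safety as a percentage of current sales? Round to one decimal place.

Each unit contributes £317.29 − £134.33 = £182.96. Break-even units = £1,686,900 ÷ £182.96 = 9,220.05; break-even revenue = 9,220.05 × £317.29 = £2,925,429.06.
Actual sales revenue = 24,650 × £317.29 = £7,821,198.50.
Margin of safety = (£7,821,198.50 − £2,925,429.06) ÷ £7,821,198.50 = 62.6%.

62.6%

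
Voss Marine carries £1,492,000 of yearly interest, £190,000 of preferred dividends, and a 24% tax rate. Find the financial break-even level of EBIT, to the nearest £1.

Grossing the preferred dividend up to pre-tax terms: £190,000 / (1 − 0.24) = £250,000.00.
EPS = 0 when EBIT covers interest plus the pre-tax preferred burden: £1,492,000 + £250,000.00 = £1,742,000.00.

£1,742,000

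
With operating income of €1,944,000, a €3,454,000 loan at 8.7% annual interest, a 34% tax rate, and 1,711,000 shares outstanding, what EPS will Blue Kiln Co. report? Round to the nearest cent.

€0.63

Pre-tax income = €1,944,000 − €300,498.00 = €1,643,502.00.
After tax at 34%: net income = €1,643,502.00 × 0.66 = €1,084,711.32.
Per share: €1,084,711.32 / 1,711,000 shares = €0.63.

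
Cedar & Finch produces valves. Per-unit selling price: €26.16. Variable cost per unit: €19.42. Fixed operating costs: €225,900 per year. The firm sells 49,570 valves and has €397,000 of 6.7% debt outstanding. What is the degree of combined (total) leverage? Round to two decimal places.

Contribution at this volume is 49,570 × €6.74 = €334,101.80.
EBIT = €334,101.80 − €225,900 = €108,201.80. Interest = €26,599.00.
DOL = €334,101.80 ÷ €108,201.80 = 3.0878; DFL = €108,201.80 ÷ €81,602.80 = 1.3260.
Combined leverage = 3.0878 × 1.3260 = 4.0944.

4.09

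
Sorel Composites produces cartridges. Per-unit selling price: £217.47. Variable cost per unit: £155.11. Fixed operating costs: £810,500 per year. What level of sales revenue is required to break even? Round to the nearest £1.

£2,826,482

CM per unit = £217.47 − £155.11 = £62.36; CM ratio = £62.36 / £217.47 = 0.2868.
Break-even sales = FC ÷ CM ratio = £810,500 × £217.47 / £62.36 = £2,826,482.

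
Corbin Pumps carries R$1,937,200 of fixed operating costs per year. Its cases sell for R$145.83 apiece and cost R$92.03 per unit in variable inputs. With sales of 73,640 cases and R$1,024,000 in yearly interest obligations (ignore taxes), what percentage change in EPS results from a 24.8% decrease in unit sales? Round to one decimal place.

Total contribution margin = 73,640 × R$53.80 = R$3,961,832.00.
Operating income = contribution − fixed costs = R$3,961,832.00 − R$1,937,200 = R$2,024,632.00.
After interest of R$1,024,000.00, pre-tax earnings = R$1,000,632.00.
DCL = total CM / (EBIT − I) = R$3,961,832.00 / R$1,000,632.00 = 3.9593.
EPS therefore changes by 3.9593 × (-24.8%) = -98.2%.

-98.2%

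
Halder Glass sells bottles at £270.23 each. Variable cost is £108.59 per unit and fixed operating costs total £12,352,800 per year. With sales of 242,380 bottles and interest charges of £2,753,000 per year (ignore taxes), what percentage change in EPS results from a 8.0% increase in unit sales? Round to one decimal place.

+13.0%

Contribution at this volume is 242,380 × £161.64 = £39,178,303.20.
EBIT = £39,178,303.20 − £12,352,800 = £26,825,503.20.
Interest = £2,753,000.00, so EBIT − I = £24,072,503.20.
Degree of combined leverage = contribution ÷ (EBIT − I) = £39,178,303.20 ÷ £24,072,503.20 = 1.6275.
EPS therefore changes by 1.6275 × (+8.0%) = +13.0%.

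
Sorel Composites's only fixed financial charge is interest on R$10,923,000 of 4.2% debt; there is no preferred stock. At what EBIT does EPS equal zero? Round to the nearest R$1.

Annual interest = 4.2% × R$10,923,000 = R$458,766.00.
Without preferred stock the financial break-even is simply EBIT = interest = R$458,766.00.

R$458,766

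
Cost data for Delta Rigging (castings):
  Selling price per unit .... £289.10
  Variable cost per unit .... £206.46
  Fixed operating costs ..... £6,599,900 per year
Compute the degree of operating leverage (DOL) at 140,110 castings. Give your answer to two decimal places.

2.33

Contribution at this volume is 140,110 × £82.64 = £11,578,690.40.
Subtracting fixed costs: EBIT = £11,578,690.40 − £6,599,900 = £4,978,790.40.
Degree of operating leverage = £11,578,690.40 / £4,978,790.40 = 2.3256.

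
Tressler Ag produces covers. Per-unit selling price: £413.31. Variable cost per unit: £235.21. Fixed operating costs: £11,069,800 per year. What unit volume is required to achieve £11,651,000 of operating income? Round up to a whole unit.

127,574 covers

Unit CM = price − variable cost = £413.31 − £235.21 = £178.10.
Need Q such that Q × £178.10 − £11,069,800 = £11,651,000, i.e. Q = £22,720,800 / £178.10 = 127,573.27 → 127,574.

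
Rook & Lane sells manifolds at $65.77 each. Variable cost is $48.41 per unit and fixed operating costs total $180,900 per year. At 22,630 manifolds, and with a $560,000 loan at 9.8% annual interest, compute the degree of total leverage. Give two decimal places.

Contribution at this volume is 22,630 × $17.36 = $392,856.80.
Subtracting fixed costs: EBIT = $392,856.80 − $180,900 = $211,956.80. Interest = $54,880.00, so EBIT − I = $157,076.80.
DCL = contribution ÷ (EBIT − I) = $392,856.80 ÷ $157,076.80 = 2.5010.

2.50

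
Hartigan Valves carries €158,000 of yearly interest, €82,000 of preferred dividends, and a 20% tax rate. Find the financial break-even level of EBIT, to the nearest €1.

€260,500

Grossing the preferred dividend up to pre-tax terms: €82,000 / (1 − 0.20) = €102,500.00.
EPS = 0 when EBIT covers interest plus the pre-tax preferred burden: €158,000 + €102,500.00 = €260,500.00.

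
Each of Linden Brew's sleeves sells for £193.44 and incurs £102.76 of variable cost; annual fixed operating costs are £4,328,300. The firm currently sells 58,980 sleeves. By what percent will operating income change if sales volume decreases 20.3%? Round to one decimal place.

Total contribution margin = 58,980 × £90.68 = £5,348,306.40.
Operating income = contribution − fixed costs = £5,348,306.40 − £4,328,300 = £1,020,006.40.
Degree of operating leverage = £5,348,306.40 / £1,020,006.40 = 5.2434.
So EBIT moves 5.2434 × (-20.3%) = -106.4%.

-106.4%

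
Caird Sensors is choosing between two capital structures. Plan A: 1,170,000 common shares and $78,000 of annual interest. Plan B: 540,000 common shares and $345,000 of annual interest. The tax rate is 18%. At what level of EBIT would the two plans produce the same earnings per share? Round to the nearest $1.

Set EPS_A = EPS_B: (EBIT − $78,000)(1 − 0.18) ÷ 1,170,000 = (EBIT − $345,000)(1 − 0.18) ÷ 540,000.
The (1 − t) factor cancels: (EBIT − 78,000) × 540,000 = (EBIT − 345,000) × 1,170,000.
EBIT × (1,170,000 − 540,000) = 345,000 × 1,170,000 − 78,000 × 540,000 = 361,530,000,000, so EBIT = 361,530,000,000 ÷ 630,000 = 573,857.14.

$573,857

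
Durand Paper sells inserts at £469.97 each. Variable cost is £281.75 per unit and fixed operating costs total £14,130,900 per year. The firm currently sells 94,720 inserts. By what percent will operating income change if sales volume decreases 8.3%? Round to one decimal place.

Total contribution margin = 94,720 × £188.22 = £17,828,198.40.
Subtracting fixed costs: EBIT = £17,828,198.40 − £14,130,900 = £3,697,298.40.
Degree of operating leverage = £17,828,198.40 / £3,697,298.40 = 4.8220.
Operating income changes by 4.8220 × -8.3% = -40.0%.

-40.0%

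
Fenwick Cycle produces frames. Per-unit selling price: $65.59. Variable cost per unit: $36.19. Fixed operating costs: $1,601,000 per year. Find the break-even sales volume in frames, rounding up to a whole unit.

54,456 frames

Each unit contributes $65.59 − $36.19 = $29.40.
Break-even Q = $1,601,000 / $29.40 = 54,455.78 → 54,456 frames.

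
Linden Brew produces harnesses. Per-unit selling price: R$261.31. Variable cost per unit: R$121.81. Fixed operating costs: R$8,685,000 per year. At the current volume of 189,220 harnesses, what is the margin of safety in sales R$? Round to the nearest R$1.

Each unit contributes R$261.31 − R$121.81 = R$139.50. Break-even units = R$8,685,000 ÷ R$139.50 = 62,258.06; break-even revenue = 62,258.06 × R$261.31 = R$16,268,654.84.
Actual sales revenue = 189,220 × R$261.31 = R$49,445,078.20.
Margin of safety = R$49,445,078.20 − R$16,268,654.84 = R$33,176,423.

R$33,176,423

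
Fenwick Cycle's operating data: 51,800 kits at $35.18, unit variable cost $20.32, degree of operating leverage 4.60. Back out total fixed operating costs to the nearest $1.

$602,411

Total contribution margin = 51,800 × $14.86 = $769,748.00.
Since DOL = CM ÷ EBIT, EBIT = $769,748.00 ÷ 4.60 = $167,336.52.
And FC = contribution − EBIT = $769,748.00 − $167,336.52 = $602,411.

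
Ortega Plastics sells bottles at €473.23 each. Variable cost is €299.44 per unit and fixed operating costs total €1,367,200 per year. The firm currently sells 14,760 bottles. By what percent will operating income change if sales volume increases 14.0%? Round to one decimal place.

At 14,760 units, contribution = 14,760 × €173.79 = €2,565,140.40.
Subtracting fixed costs: EBIT = €2,565,140.40 − €1,367,200 = €1,197,940.40.
So DOL = total CM / EBIT = €2,565,140.40 / €1,197,940.40 = 2.1413.
So EBIT moves 2.1413 × (+14.0%) = +30.0%.

+30.0%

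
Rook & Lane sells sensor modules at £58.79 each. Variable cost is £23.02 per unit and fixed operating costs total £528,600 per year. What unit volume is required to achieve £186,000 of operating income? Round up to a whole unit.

Unit CM = price − variable cost = £58.79 − £23.02 = £35.77.
Required volume = (fixed costs + target profit) ÷ CM = (£528,600 + £186,000) ÷ £35.77 = 19,977.63, so 19,978 sensor modules.

19,978 sensor modules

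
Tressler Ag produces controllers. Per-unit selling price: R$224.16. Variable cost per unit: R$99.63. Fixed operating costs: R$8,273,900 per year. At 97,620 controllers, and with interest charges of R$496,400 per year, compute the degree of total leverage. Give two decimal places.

At 97,620 units, contribution = 97,620 × R$124.53 = R$12,156,618.60.
EBIT = R$12,156,618.60 − R$8,273,900 = R$3,882,718.60. Interest = R$496,400.00, so EBIT − I = R$3,386,318.60.
DCL = contribution ÷ (EBIT − I) = R$12,156,618.60 ÷ R$3,386,318.60 = 3.5899.

3.59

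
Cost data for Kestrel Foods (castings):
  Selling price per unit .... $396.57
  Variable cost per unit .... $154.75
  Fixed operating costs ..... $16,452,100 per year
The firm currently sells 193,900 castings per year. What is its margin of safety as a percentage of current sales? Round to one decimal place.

64.9%

Each unit contributes $396.57 − $154.75 = $241.82. Break-even units = $16,452,100 ÷ $241.82 = 68,034.49; break-even revenue = 68,034.49 × $396.57 = $26,980,437.09.
Actual sales revenue = 193,900 × $396.57 = $76,894,923.00.
Margin of safety = ($76,894,923.00 − $26,980,437.09) ÷ $76,894,923.00 = 64.9%.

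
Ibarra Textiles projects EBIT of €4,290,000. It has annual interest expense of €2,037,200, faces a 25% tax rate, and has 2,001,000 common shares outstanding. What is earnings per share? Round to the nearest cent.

€0.84

Interest = €2,037,200.00, so EBT = €4,290,000 − €2,037,200.00 = €2,252,800.00.
Net income = €2,252,800.00 × (1 − 0.25) = €1,689,600.00.
EPS = €1,689,600.00 ÷ 2,001,000 = €0.84.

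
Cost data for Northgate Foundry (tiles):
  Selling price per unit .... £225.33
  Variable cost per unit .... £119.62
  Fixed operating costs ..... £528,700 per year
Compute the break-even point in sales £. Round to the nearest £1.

£1,126,970

CM per unit = £225.33 − £119.62 = £105.71; CM ratio = £105.71 / £225.33 = 0.4691.
Break-even sales = FC ÷ CM ratio = £528,700 × £225.33 / £105.71 = £1,126,970.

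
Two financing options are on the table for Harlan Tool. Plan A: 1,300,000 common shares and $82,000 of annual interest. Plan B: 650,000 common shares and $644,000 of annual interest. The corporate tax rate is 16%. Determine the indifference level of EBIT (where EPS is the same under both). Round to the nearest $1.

$1,206,000

Set EPS_A = EPS_B: (EBIT − $82,000)(1 − 0.16) ÷ 1,300,000 = (EBIT − $644,000)(1 − 0.16) ÷ 650,000.
Cancelling (1 − t) and cross-multiplying: 650,000·(EBIT − 82,000) = 1,300,000·(EBIT − 644,000).
Solving, EBIT = (644,000·1,300,000 − 82,000·650,000) / (1,300,000 − 650,000) = 783,900,000,000 / 650,000 = 1,206,000.00.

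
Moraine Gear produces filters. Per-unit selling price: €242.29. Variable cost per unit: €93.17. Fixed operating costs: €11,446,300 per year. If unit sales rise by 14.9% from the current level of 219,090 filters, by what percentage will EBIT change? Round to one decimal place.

+22.9%

At 219,090 units, contribution = 219,090 × €149.12 = €32,670,700.80.
Subtracting fixed costs: EBIT = €32,670,700.80 − €11,446,300 = €21,224,400.80.
DOL = contribution ÷ EBIT = €32,670,700.80 ÷ €21,224,400.80 = 1.5393.
So EBIT moves 1.5393 × (+14.9%) = +22.9%.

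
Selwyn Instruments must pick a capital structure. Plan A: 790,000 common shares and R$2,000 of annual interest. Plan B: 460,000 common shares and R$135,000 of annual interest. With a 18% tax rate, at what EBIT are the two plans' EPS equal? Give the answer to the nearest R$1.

R$320,394

At indifference, (EBIT − 2,000)(1 − t)/790,000 = (EBIT − 135,000)(1 − t)/460,000.
The (1 − t) factor cancels: (EBIT − 2,000) × 460,000 = (EBIT − 135,000) × 790,000.
Solving, EBIT = (135,000·790,000 − 2,000·460,000) / (790,000 − 460,000) = 105,730,000,000 / 330,000 = 320,393.94.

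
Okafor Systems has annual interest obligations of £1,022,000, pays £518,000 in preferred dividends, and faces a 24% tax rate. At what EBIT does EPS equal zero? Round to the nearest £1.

£1,703,579

Preferred dividends are paid after tax, so their pre-tax equivalent is £518,000 ÷ (1 − 0.24) = £681,578.95.
Financial break-even EBIT = interest + D_p ÷ (1 − t) = £1,022,000 + £681,578.95 = £1,703,578.95.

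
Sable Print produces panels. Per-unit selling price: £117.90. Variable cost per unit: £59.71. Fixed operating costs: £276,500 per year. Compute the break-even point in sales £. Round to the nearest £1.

CM per unit = £117.90 − £59.71 = £58.19; CM ratio = £58.19 / £117.90 = 0.4936.
Break-even sales = FC ÷ CM ratio = £276,500 × £117.90 / £58.19 = £560,223.

£560,223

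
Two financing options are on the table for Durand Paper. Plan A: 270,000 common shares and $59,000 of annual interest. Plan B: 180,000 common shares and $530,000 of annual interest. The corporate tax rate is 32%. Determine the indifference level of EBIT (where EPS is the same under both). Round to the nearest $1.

$1,472,000

Set EPS_A = EPS_B: (EBIT − $59,000)(1 − 0.32) ÷ 270,000 = (EBIT − $530,000)(1 − 0.32) ÷ 180,000.
The (1 − t) factor cancels: (EBIT − 59,000) × 180,000 = (EBIT − 530,000) × 270,000.
Solving, EBIT = (530,000·270,000 − 59,000·180,000) / (270,000 − 180,000) = 132,480,000,000 / 90,000 = 1,472,000.00.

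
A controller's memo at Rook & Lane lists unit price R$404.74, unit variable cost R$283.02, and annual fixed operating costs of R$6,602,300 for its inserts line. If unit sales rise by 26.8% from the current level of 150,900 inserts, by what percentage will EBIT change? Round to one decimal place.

Contribution at this volume is 150,900 × R$121.72 = R$18,367,548.00.
EBIT = R$18,367,548.00 − R$6,602,300 = R$11,765,248.00.
DOL = contribution ÷ EBIT = R$18,367,548.00 ÷ R$11,765,248.00 = 1.5612.
%ΔEBIT = DOL × %ΔSales = 1.5612 × +26.8% = +41.8%.

+41.8%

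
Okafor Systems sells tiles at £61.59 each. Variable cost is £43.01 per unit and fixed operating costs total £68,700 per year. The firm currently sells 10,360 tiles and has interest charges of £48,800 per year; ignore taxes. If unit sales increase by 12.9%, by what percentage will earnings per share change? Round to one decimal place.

At 10,360 units, contribution = 10,360 × £18.58 = £192,488.80.
Subtracting fixed costs: EBIT = £192,488.80 − £68,700 = £123,788.80.
Interest = £48,800.00, so EBIT − I = £74,988.80.
DCL = total CM / (EBIT − I) = £192,488.80 / £74,988.80 = 2.5669.
%ΔEPS = DCL × %ΔSales = 2.5669 × +12.9% = +33.1%.

+33.1%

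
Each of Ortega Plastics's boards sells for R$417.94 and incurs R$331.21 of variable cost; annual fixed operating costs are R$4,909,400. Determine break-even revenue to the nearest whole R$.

R$23,657,727

Contribution margin per unit = R$417.94 − R$331.21 = R$86.73, a CM ratio of R$86.73 ÷ R$417.94 = 0.2075.
Break-even revenue = fixed costs × price ÷ CM = R$4,909,400 × R$417.94 ÷ R$86.73 = R$23,657,727.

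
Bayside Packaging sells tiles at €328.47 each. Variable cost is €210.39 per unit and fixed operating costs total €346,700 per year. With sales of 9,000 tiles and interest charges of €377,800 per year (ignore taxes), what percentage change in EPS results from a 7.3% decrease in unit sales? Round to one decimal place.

-22.9%

At 9,000 units, contribution = 9,000 × €118.08 = €1,062,720.00.
Subtracting fixed costs: EBIT = €1,062,720.00 − €346,700 = €716,020.00.
Interest = €377,800.00, so EBIT − I = €338,220.00.
DCL = total CM / (EBIT − I) = €1,062,720.00 / €338,220.00 = 3.1421.
EPS therefore changes by 3.1421 × (-7.3%) = -22.9%.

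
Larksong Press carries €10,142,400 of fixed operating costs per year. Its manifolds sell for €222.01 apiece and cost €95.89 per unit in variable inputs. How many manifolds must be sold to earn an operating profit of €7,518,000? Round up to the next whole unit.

Contribution margin per unit = €222.01 − €95.89 = €126.12.
Required volume = (fixed costs + target profit) ÷ CM = (€10,142,400 + €7,518,000) ÷ €126.12 = 140,028.54, so 140,029 manifolds.

140,029 manifolds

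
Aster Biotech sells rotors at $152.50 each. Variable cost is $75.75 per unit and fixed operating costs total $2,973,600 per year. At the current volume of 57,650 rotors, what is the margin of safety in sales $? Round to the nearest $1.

Unit CM = price − variable cost = $152.50 − $75.75 = $76.75. Break-even units = $2,973,600 ÷ $76.75 = 38,743.97; break-even revenue = 38,743.97 × $152.50 = $5,908,456.03.
Actual sales revenue = 57,650 × $152.50 = $8,791,625.00.
Margin of safety = $8,791,625.00 − $5,908,456.03 = $2,883,169.

$2,883,169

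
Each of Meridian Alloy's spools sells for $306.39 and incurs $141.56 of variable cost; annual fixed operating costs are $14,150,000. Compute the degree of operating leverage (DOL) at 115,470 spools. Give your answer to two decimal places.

3.90

Total contribution margin = 115,470 × $164.83 = $19,032,920.10.
Subtracting fixed costs: EBIT = $19,032,920.10 − $14,150,000 = $4,882,920.10.
DOL = contribution ÷ EBIT = $19,032,920.10 ÷ $4,882,920.10 = 3.8979.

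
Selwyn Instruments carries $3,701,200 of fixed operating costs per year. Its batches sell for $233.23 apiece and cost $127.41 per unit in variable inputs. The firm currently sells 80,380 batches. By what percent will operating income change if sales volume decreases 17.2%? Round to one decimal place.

-30.4%

Total contribution margin = 80,380 × $105.82 = $8,505,811.60.
Operating income = contribution − fixed costs = $8,505,811.60 − $3,701,200 = $4,804,611.60.
Degree of operating leverage = $8,505,811.60 / $4,804,611.60 = 1.7703.
Operating income changes by 1.7703 × -17.2% = -30.4%.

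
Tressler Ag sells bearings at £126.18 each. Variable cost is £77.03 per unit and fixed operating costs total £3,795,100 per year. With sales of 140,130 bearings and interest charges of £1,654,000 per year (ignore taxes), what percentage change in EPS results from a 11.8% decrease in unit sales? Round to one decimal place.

Contribution at this volume is 140,130 × £49.15 = £6,887,389.50.
EBIT = £6,887,389.50 − £3,795,100 = £3,092,289.50.
After interest of £1,654,000.00, pre-tax earnings = £1,438,289.50.
DCL = total CM / (EBIT − I) = £6,887,389.50 / £1,438,289.50 = 4.7886.
EPS therefore changes by 4.7886 × (-11.8%) = -56.5%.

-56.5%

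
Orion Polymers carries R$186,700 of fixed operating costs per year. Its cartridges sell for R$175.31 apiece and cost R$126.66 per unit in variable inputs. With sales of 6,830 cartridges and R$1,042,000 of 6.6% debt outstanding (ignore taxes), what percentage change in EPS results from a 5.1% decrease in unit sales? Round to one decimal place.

-22.1%

Contribution at this volume is 6,830 × R$48.65 = R$332,279.50.
Subtracting fixed costs: EBIT = R$332,279.50 − R$186,700 = R$145,579.50.
Interest = R$68,772.00, so EBIT − I = R$76,807.50.
DCL = total CM / (EBIT − I) = R$332,279.50 / R$76,807.50 = 4.3261.
%ΔEPS = DCL × %ΔSales = 4.3261 × -5.1% = -22.1%.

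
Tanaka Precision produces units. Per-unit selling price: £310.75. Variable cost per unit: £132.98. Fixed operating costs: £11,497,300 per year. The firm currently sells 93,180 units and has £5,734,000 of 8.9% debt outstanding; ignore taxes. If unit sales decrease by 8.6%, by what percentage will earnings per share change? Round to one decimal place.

Total contribution margin = 93,180 × £177.77 = £16,564,608.60.
EBIT = £16,564,608.60 − £11,497,300 = £5,067,308.60.
After interest of £510,326.00, pre-tax earnings = £4,556,982.60.
Degree of combined leverage = contribution ÷ (EBIT − I) = £16,564,608.60 ÷ £4,556,982.60 = 3.6350.
%ΔEPS = DCL × %ΔSales = 3.6350 × -8.6% = -31.3%.

-31.3%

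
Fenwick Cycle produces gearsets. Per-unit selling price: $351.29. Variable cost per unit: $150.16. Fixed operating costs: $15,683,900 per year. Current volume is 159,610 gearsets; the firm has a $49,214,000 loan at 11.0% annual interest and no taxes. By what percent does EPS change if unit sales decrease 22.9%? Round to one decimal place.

Total contribution margin = 159,610 × $201.13 = $32,102,359.30.
Subtracting fixed costs: EBIT = $32,102,359.30 − $15,683,900 = $16,418,459.30.
Interest = $5,413,540.00, so EBIT − I = $11,004,919.30.
DCL = total CM / (EBIT − I) = $32,102,359.30 / $11,004,919.30 = 2.9171.
%ΔEPS = DCL × %ΔSales = 2.9171 × -22.9% = -66.8%.

-66.8%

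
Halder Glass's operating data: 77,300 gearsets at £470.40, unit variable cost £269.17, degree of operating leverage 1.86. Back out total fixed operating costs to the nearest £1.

At 77,300 units, contribution = 77,300 × £201.23 = £15,555,079.00.
Since DOL = CM ÷ EBIT, EBIT = £15,555,079.00 ÷ 1.86 = £8,362,945.70.
And FC = contribution − EBIT = £15,555,079.00 − £8,362,945.70 = £7,192,133.

£7,192,133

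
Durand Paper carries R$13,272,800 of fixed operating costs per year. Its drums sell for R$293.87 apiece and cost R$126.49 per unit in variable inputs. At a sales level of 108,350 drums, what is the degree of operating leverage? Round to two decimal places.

3.73

Contribution at this volume is 108,350 × R$167.38 = R$18,135,623.00.
Operating income = contribution − fixed costs = R$18,135,623.00 − R$13,272,800 = R$4,862,823.00.
So DOL = total CM / EBIT = R$18,135,623.00 / R$4,862,823.00 = 3.7294.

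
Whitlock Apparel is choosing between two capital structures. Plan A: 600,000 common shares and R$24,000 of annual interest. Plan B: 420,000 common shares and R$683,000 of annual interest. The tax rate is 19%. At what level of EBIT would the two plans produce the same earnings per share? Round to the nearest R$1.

R$2,220,667

Set EPS_A = EPS_B: (EBIT − R$24,000)(1 − 0.19) ÷ 600,000 = (EBIT − R$683,000)(1 − 0.19) ÷ 420,000.
The (1 − t) factor cancels: (EBIT − 24,000) × 420,000 = (EBIT − 683,000) × 600,000.
Solving, EBIT = (683,000·600,000 − 24,000·420,000) / (600,000 − 420,000) = 399,720,000,000 / 180,000 = 2,220,666.67.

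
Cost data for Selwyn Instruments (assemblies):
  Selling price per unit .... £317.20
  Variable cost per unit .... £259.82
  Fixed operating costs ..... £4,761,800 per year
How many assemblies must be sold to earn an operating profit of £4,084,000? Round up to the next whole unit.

Each unit contributes £317.20 − £259.82 = £57.38.
Required volume = (fixed costs + target profit) ÷ CM = (£4,761,800 + £4,084,000) ÷ £57.38 = 154,161.73, so 154,162 assemblies.

154,162 assemblies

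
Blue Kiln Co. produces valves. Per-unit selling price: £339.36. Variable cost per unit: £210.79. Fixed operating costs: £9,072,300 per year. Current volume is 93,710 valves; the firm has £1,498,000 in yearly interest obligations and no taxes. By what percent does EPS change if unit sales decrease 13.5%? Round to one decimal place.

Total contribution margin = 93,710 × £128.57 = £12,048,294.70.
EBIT = £12,048,294.70 − £9,072,300 = £2,975,994.70.
After interest of £1,498,000.00, pre-tax earnings = £1,477,994.70.
DCL = total CM / (EBIT − I) = £12,048,294.70 / £1,477,994.70 = 8.1518.
EPS therefore changes by 8.1518 × (-13.5%) = -110.0%.

-110.0%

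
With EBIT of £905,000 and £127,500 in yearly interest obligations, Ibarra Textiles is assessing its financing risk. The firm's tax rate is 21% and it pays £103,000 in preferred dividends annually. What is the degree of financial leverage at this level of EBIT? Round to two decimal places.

1.40

Annual interest charges come to £127,500.00.
Preferred dividends grossed up pre-tax: £103,000 / (1 − 0.21) = £130,379.75.
DFL = EBIT ÷ [EBIT − I − D_p/(1−t)] = £905,000 ÷ [£905,000 − £127,500.00 − £130,379.75] = £905,000 ÷ £647,120.25 = 1.3985.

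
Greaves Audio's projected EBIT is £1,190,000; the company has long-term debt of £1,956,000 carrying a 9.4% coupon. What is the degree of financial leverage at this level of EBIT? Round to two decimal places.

1.18

Interest = £183,864.00.
Degree of financial leverage = EBIT / (EBIT − interest) = £1,190,000 / £1,006,136.00 = 1.1827.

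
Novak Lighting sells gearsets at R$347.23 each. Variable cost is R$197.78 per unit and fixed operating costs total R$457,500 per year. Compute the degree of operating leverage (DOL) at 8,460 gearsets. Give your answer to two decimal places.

1.57

Contribution at this volume is 8,460 × R$149.45 = R$1,264,347.00.
Operating income = contribution − fixed costs = R$1,264,347.00 − R$457,500 = R$806,847.00.
Degree of operating leverage = R$1,264,347.00 / R$806,847.00 = 1.5670.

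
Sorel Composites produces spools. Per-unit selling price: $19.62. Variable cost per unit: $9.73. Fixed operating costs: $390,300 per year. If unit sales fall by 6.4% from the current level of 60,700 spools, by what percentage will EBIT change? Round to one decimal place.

At 60,700 units, contribution = 60,700 × $9.89 = $600,323.00.
EBIT = $600,323.00 − $390,300 = $210,023.00.
So DOL = total CM / EBIT = $600,323.00 / $210,023.00 = 2.8584.
So EBIT moves 2.8584 × (-6.4%) = -18.3%.

-18.3%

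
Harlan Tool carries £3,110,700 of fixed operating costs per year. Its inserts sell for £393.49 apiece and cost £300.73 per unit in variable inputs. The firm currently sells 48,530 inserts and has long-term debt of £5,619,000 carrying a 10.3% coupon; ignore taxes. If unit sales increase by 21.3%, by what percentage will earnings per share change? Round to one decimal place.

+118.1%

At 48,530 units, contribution = 48,530 × £92.76 = £4,501,642.80.
Operating income = contribution − fixed costs = £4,501,642.80 − £3,110,700 = £1,390,942.80.
Interest = £578,757.00, so EBIT − I = £812,185.80.
Degree of combined leverage = contribution ÷ (EBIT − I) = £4,501,642.80 ÷ £812,185.80 = 5.5426.
%ΔEPS = DCL × %ΔSales = 5.5426 × +21.3% = +118.1%.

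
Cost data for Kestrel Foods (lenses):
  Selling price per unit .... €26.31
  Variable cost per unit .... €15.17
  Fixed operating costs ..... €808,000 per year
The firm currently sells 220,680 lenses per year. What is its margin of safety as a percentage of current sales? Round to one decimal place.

67.1%

Unit CM = price − variable cost = €26.31 − €15.17 = €11.14. Break-even units = €808,000 ÷ €11.14 = 72,531.42; break-even revenue = 72,531.42 × €26.31 = €1,908,301.62.
Current sales = 220,680 × €26.31 = €5,806,090.80.
Margin of safety = (€5,806,090.80 − €1,908,301.62) ÷ €5,806,090.80 = 67.1%.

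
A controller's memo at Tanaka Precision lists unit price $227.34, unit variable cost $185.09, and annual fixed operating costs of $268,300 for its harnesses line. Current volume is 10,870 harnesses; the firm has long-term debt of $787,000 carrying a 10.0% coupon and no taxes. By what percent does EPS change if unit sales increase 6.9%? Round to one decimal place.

+28.2%

At 10,870 units, contribution = 10,870 × $42.25 = $459,257.50.
Operating income = contribution − fixed costs = $459,257.50 − $268,300 = $190,957.50.
After interest of $78,700.00, pre-tax earnings = $112,257.50.
Degree of combined leverage = contribution ÷ (EBIT − I) = $459,257.50 ÷ $112,257.50 = 4.0911.
%ΔEPS = DCL × %ΔSales = 4.0911 × +6.9% = +28.2%.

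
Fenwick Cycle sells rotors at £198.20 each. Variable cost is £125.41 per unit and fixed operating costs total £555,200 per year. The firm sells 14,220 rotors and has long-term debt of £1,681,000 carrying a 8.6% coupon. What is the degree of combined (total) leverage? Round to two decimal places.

Contribution at this volume is 14,220 × £72.79 = £1,035,073.80.
Operating income = contribution − fixed costs = £1,035,073.80 − £555,200 = £479,873.80. Interest = £144,566.00.
DOL = £1,035,073.80 ÷ £479,873.80 = 2.1570; DFL = £479,873.80 ÷ £335,307.80 = 1.4311.
DCL = DOL × DFL = 2.1570 × 1.4311 = 3.0869.

3.09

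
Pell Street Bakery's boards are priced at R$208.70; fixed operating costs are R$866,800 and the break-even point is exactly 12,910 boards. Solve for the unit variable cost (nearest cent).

At break-even, FC = Q × (P − VC), so P − VC = R$866,800 ÷ 12,910 = R$67.1418.
Variable cost per unit = R$208.70 − R$67.1418 = R$141.56.

R$141.56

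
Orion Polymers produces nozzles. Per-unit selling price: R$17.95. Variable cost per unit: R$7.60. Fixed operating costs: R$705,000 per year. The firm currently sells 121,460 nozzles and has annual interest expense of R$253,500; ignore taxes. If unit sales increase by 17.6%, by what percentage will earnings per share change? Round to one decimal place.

Contribution at this volume is 121,460 × R$10.35 = R$1,257,111.00.
Subtracting fixed costs: EBIT = R$1,257,111.00 − R$705,000 = R$552,111.00.
Interest = R$253,500.00, so EBIT − I = R$298,611.00.
Degree of combined leverage = contribution ÷ (EBIT − I) = R$1,257,111.00 ÷ R$298,611.00 = 4.2099.
EPS therefore changes by 4.2099 × (+17.6%) = +74.1%.

+74.1%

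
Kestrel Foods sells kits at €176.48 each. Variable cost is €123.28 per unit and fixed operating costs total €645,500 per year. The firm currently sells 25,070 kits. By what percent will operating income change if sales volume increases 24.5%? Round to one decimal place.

Total contribution margin = 25,070 × €53.20 = €1,333,724.00.
EBIT = €1,333,724.00 − €645,500 = €688,224.00.
So DOL = total CM / EBIT = €1,333,724.00 / €688,224.00 = 1.9379.
So EBIT moves 1.9379 × (+24.5%) = +47.5%.

+47.5%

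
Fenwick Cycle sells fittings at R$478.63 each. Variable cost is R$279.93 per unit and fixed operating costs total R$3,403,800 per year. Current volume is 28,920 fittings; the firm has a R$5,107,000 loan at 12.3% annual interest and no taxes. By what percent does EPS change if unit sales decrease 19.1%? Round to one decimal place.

Total contribution margin = 28,920 × R$198.70 = R$5,746,404.00.
Operating income = contribution − fixed costs = R$5,746,404.00 − R$3,403,800 = R$2,342,604.00.
After interest of R$628,161.00, pre-tax earnings = R$1,714,443.00.
Degree of combined leverage = contribution ÷ (EBIT − I) = R$5,746,404.00 ÷ R$1,714,443.00 = 3.3518.
%ΔEPS = DCL × %ΔSales = 3.3518 × -19.1% = -64.0%.

-64.0%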